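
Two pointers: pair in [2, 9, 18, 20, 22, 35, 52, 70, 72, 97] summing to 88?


lo=0(2)+hi=9(97)=99
lo=0(2)+hi=8(72)=74
lo=1(9)+hi=8(72)=81
lo=2(18)+hi=8(72)=90
lo=2(18)+hi=7(70)=88

Yes: 18+70=88


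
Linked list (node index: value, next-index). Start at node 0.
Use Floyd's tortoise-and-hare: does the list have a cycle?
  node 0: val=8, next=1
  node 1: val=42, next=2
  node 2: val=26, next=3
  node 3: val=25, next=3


Floyd's tortoise (slow, +1) and hare (fast, +2):
  init: slow=0, fast=0
  step 1: slow=1, fast=2
  step 2: slow=2, fast=3
  step 3: slow=3, fast=3
  slow == fast at node 3: cycle detected

Cycle: yes


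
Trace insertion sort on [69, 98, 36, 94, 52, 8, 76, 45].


Initial: [69, 98, 36, 94, 52, 8, 76, 45]
Insert 98: [69, 98, 36, 94, 52, 8, 76, 45]
Insert 36: [36, 69, 98, 94, 52, 8, 76, 45]
Insert 94: [36, 69, 94, 98, 52, 8, 76, 45]
Insert 52: [36, 52, 69, 94, 98, 8, 76, 45]
Insert 8: [8, 36, 52, 69, 94, 98, 76, 45]
Insert 76: [8, 36, 52, 69, 76, 94, 98, 45]
Insert 45: [8, 36, 45, 52, 69, 76, 94, 98]

Sorted: [8, 36, 45, 52, 69, 76, 94, 98]


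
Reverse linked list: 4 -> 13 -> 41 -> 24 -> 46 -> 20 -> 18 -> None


Step 1: curr=4, set curr.next=prev(None) | reversed so far: 4
Step 2: curr=13, set curr.next=prev(4) | reversed so far: 13 -> 4
Step 3: curr=41, set curr.next=prev(13) | reversed so far: 41 -> 13 -> 4
Step 4: curr=24, set curr.next=prev(41) | reversed so far: 24 -> 41 -> 13 -> 4
Step 5: curr=46, set curr.next=prev(24) | reversed so far: 46 -> 24 -> 41 -> 13 -> 4
Step 6: curr=20, set curr.next=prev(46) | reversed so far: 20 -> 46 -> 24 -> 41 -> 13 -> 4
Step 7: curr=18, set curr.next=prev(20) | reversed so far: 18 -> 20 -> 46 -> 24 -> 41 -> 13 -> 4

18 -> 20 -> 46 -> 24 -> 41 -> 13 -> 4 -> None


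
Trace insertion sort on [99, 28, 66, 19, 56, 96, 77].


Initial: [99, 28, 66, 19, 56, 96, 77]
Insert 28: [28, 99, 66, 19, 56, 96, 77]
Insert 66: [28, 66, 99, 19, 56, 96, 77]
Insert 19: [19, 28, 66, 99, 56, 96, 77]
Insert 56: [19, 28, 56, 66, 99, 96, 77]
Insert 96: [19, 28, 56, 66, 96, 99, 77]
Insert 77: [19, 28, 56, 66, 77, 96, 99]

Sorted: [19, 28, 56, 66, 77, 96, 99]


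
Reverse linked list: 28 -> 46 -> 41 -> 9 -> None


Step 1: curr=28, set curr.next=prev(None) | reversed so far: 28
Step 2: curr=46, set curr.next=prev(28) | reversed so far: 46 -> 28
Step 3: curr=41, set curr.next=prev(46) | reversed so far: 41 -> 46 -> 28
Step 4: curr=9, set curr.next=prev(41) | reversed so far: 9 -> 41 -> 46 -> 28

9 -> 41 -> 46 -> 28 -> None


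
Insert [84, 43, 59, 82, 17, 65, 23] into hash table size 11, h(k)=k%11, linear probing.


Insert 84: h=7 -> slot 7
Insert 43: h=10 -> slot 10
Insert 59: h=4 -> slot 4
Insert 82: h=5 -> slot 5
Insert 17: h=6 -> slot 6
Insert 65: h=10, 1 probes -> slot 0
Insert 23: h=1 -> slot 1

Table: [65, 23, None, None, 59, 82, 17, 84, None, None, 43]


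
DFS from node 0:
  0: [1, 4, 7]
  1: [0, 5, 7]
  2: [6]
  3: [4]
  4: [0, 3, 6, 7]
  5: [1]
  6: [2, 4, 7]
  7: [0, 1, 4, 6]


Visit 0, push [7, 4, 1]
Visit 1, push [7, 5]
Visit 5, push []
Visit 7, push [6, 4]
Visit 4, push [6, 3]
Visit 3, push []
Visit 6, push [2]
Visit 2, push []

DFS order: [0, 1, 5, 7, 4, 3, 6, 2]


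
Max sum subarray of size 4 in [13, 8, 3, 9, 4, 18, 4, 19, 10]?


[0:4]: 33
[1:5]: 24
[2:6]: 34
[3:7]: 35
[4:8]: 45
[5:9]: 51

Max: 51 at [5:9]


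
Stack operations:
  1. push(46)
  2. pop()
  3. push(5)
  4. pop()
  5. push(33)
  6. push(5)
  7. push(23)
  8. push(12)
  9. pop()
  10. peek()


push(46) -> [46]
pop()->46, []
push(5) -> [5]
pop()->5, []
push(33) -> [33]
push(5) -> [33, 5]
push(23) -> [33, 5, 23]
push(12) -> [33, 5, 23, 12]
pop()->12, [33, 5, 23]
peek()->23

Final stack: [33, 5, 23]


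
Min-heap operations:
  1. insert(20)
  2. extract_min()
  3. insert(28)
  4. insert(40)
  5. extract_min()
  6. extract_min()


insert(20) -> [20]
extract_min()->20, []
insert(28) -> [28]
insert(40) -> [28, 40]
extract_min()->28, [40]
extract_min()->40, []

Final heap: []


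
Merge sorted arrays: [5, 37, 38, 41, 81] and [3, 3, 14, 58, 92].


Take 3 from B
Take 3 from B
Take 5 from A
Take 14 from B
Take 37 from A
Take 38 from A
Take 41 from A
Take 58 from B
Take 81 from A

Merged: [3, 3, 5, 14, 37, 38, 41, 58, 81, 92]


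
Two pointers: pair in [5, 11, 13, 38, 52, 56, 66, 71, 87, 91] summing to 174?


lo=0(5)+hi=9(91)=96
lo=1(11)+hi=9(91)=102
lo=2(13)+hi=9(91)=104
lo=3(38)+hi=9(91)=129
lo=4(52)+hi=9(91)=143
lo=5(56)+hi=9(91)=147
lo=6(66)+hi=9(91)=157
lo=7(71)+hi=9(91)=162
lo=8(87)+hi=9(91)=178

No pair found


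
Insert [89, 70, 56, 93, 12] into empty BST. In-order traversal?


Insert 89: root
Insert 70: L from 89
Insert 56: L from 89 -> L from 70
Insert 93: R from 89
Insert 12: L from 89 -> L from 70 -> L from 56

In-order: [12, 56, 70, 89, 93]


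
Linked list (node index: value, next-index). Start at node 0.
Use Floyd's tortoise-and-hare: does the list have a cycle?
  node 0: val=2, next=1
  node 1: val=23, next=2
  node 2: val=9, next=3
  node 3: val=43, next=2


Floyd's tortoise (slow, +1) and hare (fast, +2):
  init: slow=0, fast=0
  step 1: slow=1, fast=2
  step 2: slow=2, fast=2
  slow == fast at node 2: cycle detected

Cycle: yes


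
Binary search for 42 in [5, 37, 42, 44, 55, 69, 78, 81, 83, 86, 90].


Step 1: lo=0, hi=10, mid=5, val=69
Step 2: lo=0, hi=4, mid=2, val=42

Found at index 2


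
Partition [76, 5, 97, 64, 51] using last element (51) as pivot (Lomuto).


Pivot: 51
  5 <= 51: swap -> [5, 76, 97, 64, 51]
Place pivot at 1: [5, 51, 97, 64, 76]

Partitioned: [5, 51, 97, 64, 76]


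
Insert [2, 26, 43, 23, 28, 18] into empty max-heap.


Insert 2: [2]
Insert 26: [26, 2]
Insert 43: [43, 2, 26]
Insert 23: [43, 23, 26, 2]
Insert 28: [43, 28, 26, 2, 23]
Insert 18: [43, 28, 26, 2, 23, 18]

Final heap: [43, 28, 26, 2, 23, 18]


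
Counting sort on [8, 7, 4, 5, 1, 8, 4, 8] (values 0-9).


Input: [8, 7, 4, 5, 1, 8, 4, 8]
Counts: [0, 1, 0, 0, 2, 1, 0, 1, 3, 0]

Sorted: [1, 4, 4, 5, 7, 8, 8, 8]


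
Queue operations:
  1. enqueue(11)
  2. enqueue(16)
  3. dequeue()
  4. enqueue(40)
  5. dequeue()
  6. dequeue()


enqueue(11) -> [11]
enqueue(16) -> [11, 16]
dequeue()->11, [16]
enqueue(40) -> [16, 40]
dequeue()->16, [40]
dequeue()->40, []

Final queue: []


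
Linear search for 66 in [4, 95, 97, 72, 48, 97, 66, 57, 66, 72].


i=0: 4!=66
i=1: 95!=66
i=2: 97!=66
i=3: 72!=66
i=4: 48!=66
i=5: 97!=66
i=6: 66==66 found!

Found at 6, 7 comps


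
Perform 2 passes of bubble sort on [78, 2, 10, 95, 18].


Initial: [78, 2, 10, 95, 18]
Pass 1: [2, 10, 78, 18, 95] (3 swaps)
Pass 2: [2, 10, 18, 78, 95] (1 swaps)

After 2 passes: [2, 10, 18, 78, 95]


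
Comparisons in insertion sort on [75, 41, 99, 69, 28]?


Algorithm: insertion sort
Input: [75, 41, 99, 69, 28]
Sorted: [28, 41, 69, 75, 99]

9


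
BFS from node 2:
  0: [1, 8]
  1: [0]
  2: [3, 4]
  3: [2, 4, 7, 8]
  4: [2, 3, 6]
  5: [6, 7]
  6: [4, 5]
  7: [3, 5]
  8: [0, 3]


Visit 2, enqueue [3, 4]
Visit 3, enqueue [7, 8]
Visit 4, enqueue [6]
Visit 7, enqueue [5]
Visit 8, enqueue [0]
Visit 6, enqueue []
Visit 5, enqueue []
Visit 0, enqueue [1]
Visit 1, enqueue []

BFS order: [2, 3, 4, 7, 8, 6, 5, 0, 1]


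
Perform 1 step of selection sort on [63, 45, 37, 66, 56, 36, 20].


Initial: [63, 45, 37, 66, 56, 36, 20]
Step 1: min=20 at 6
  Swap: [20, 45, 37, 66, 56, 36, 63]

After 1 step: [20, 45, 37, 66, 56, 36, 63]


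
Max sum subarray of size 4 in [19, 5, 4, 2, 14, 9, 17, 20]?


[0:4]: 30
[1:5]: 25
[2:6]: 29
[3:7]: 42
[4:8]: 60

Max: 60 at [4:8]


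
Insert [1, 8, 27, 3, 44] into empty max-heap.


Insert 1: [1]
Insert 8: [8, 1]
Insert 27: [27, 1, 8]
Insert 3: [27, 3, 8, 1]
Insert 44: [44, 27, 8, 1, 3]

Final heap: [44, 27, 8, 1, 3]


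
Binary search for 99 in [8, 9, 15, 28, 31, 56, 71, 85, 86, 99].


Step 1: lo=0, hi=9, mid=4, val=31
Step 2: lo=5, hi=9, mid=7, val=85
Step 3: lo=8, hi=9, mid=8, val=86
Step 4: lo=9, hi=9, mid=9, val=99

Found at index 9


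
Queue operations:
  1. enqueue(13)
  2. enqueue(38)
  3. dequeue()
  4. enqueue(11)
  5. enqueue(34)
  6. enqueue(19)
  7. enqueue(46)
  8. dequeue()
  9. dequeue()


enqueue(13) -> [13]
enqueue(38) -> [13, 38]
dequeue()->13, [38]
enqueue(11) -> [38, 11]
enqueue(34) -> [38, 11, 34]
enqueue(19) -> [38, 11, 34, 19]
enqueue(46) -> [38, 11, 34, 19, 46]
dequeue()->38, [11, 34, 19, 46]
dequeue()->11, [34, 19, 46]

Final queue: [34, 19, 46]


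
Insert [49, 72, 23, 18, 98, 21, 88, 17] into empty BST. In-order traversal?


Insert 49: root
Insert 72: R from 49
Insert 23: L from 49
Insert 18: L from 49 -> L from 23
Insert 98: R from 49 -> R from 72
Insert 21: L from 49 -> L from 23 -> R from 18
Insert 88: R from 49 -> R from 72 -> L from 98
Insert 17: L from 49 -> L from 23 -> L from 18

In-order: [17, 18, 21, 23, 49, 72, 88, 98]


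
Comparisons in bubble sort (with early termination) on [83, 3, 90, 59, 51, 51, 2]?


Algorithm: bubble sort (with early termination)
Input: [83, 3, 90, 59, 51, 51, 2]
Sorted: [2, 3, 51, 51, 59, 83, 90]

21


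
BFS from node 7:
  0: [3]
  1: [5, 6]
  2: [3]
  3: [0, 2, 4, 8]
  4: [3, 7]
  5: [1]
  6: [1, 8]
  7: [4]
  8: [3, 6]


Visit 7, enqueue [4]
Visit 4, enqueue [3]
Visit 3, enqueue [0, 2, 8]
Visit 0, enqueue []
Visit 2, enqueue []
Visit 8, enqueue [6]
Visit 6, enqueue [1]
Visit 1, enqueue [5]
Visit 5, enqueue []

BFS order: [7, 4, 3, 0, 2, 8, 6, 1, 5]


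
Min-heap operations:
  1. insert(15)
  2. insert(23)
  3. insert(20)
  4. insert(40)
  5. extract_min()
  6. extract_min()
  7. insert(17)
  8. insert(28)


insert(15) -> [15]
insert(23) -> [15, 23]
insert(20) -> [15, 23, 20]
insert(40) -> [15, 23, 20, 40]
extract_min()->15, [20, 23, 40]
extract_min()->20, [23, 40]
insert(17) -> [17, 40, 23]
insert(28) -> [17, 28, 23, 40]

Final heap: [17, 28, 23, 40]


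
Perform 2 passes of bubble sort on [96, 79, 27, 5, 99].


Initial: [96, 79, 27, 5, 99]
Pass 1: [79, 27, 5, 96, 99] (3 swaps)
Pass 2: [27, 5, 79, 96, 99] (2 swaps)

After 2 passes: [27, 5, 79, 96, 99]


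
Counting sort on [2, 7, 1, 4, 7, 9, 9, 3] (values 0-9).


Input: [2, 7, 1, 4, 7, 9, 9, 3]
Counts: [0, 1, 1, 1, 1, 0, 0, 2, 0, 2]

Sorted: [1, 2, 3, 4, 7, 7, 9, 9]


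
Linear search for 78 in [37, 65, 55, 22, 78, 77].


i=0: 37!=78
i=1: 65!=78
i=2: 55!=78
i=3: 22!=78
i=4: 78==78 found!

Found at 4, 5 comps


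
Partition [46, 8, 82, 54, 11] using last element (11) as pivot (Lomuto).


Pivot: 11
  8 <= 11: swap -> [8, 46, 82, 54, 11]
Place pivot at 1: [8, 11, 82, 54, 46]

Partitioned: [8, 11, 82, 54, 46]


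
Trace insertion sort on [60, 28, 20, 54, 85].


Initial: [60, 28, 20, 54, 85]
Insert 28: [28, 60, 20, 54, 85]
Insert 20: [20, 28, 60, 54, 85]
Insert 54: [20, 28, 54, 60, 85]
Insert 85: [20, 28, 54, 60, 85]

Sorted: [20, 28, 54, 60, 85]


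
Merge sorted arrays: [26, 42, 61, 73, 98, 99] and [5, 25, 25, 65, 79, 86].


Take 5 from B
Take 25 from B
Take 25 from B
Take 26 from A
Take 42 from A
Take 61 from A
Take 65 from B
Take 73 from A
Take 79 from B
Take 86 from B

Merged: [5, 25, 25, 26, 42, 61, 65, 73, 79, 86, 98, 99]


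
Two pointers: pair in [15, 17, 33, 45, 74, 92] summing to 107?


lo=0(15)+hi=5(92)=107

Yes: 15+92=107


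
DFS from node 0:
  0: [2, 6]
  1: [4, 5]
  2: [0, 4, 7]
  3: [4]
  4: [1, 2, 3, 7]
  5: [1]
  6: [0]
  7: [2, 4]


Visit 0, push [6, 2]
Visit 2, push [7, 4]
Visit 4, push [7, 3, 1]
Visit 1, push [5]
Visit 5, push []
Visit 3, push []
Visit 7, push []
Visit 6, push []

DFS order: [0, 2, 4, 1, 5, 3, 7, 6]


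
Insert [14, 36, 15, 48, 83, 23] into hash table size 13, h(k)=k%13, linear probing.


Insert 14: h=1 -> slot 1
Insert 36: h=10 -> slot 10
Insert 15: h=2 -> slot 2
Insert 48: h=9 -> slot 9
Insert 83: h=5 -> slot 5
Insert 23: h=10, 1 probes -> slot 11

Table: [None, 14, 15, None, None, 83, None, None, None, 48, 36, 23, None]


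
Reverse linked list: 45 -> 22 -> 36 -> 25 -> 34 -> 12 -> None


Step 1: curr=45, set curr.next=prev(None) | reversed so far: 45
Step 2: curr=22, set curr.next=prev(45) | reversed so far: 22 -> 45
Step 3: curr=36, set curr.next=prev(22) | reversed so far: 36 -> 22 -> 45
Step 4: curr=25, set curr.next=prev(36) | reversed so far: 25 -> 36 -> 22 -> 45
Step 5: curr=34, set curr.next=prev(25) | reversed so far: 34 -> 25 -> 36 -> 22 -> 45
Step 6: curr=12, set curr.next=prev(34) | reversed so far: 12 -> 34 -> 25 -> 36 -> 22 -> 45

12 -> 34 -> 25 -> 36 -> 22 -> 45 -> None


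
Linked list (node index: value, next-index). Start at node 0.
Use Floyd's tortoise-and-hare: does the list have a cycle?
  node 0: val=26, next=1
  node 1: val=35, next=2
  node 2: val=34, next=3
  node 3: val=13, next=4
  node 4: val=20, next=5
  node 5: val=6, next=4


Floyd's tortoise (slow, +1) and hare (fast, +2):
  init: slow=0, fast=0
  step 1: slow=1, fast=2
  step 2: slow=2, fast=4
  step 3: slow=3, fast=4
  step 4: slow=4, fast=4
  slow == fast at node 4: cycle detected

Cycle: yes


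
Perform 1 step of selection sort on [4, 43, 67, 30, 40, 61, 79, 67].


Initial: [4, 43, 67, 30, 40, 61, 79, 67]
Step 1: min=4 at 0
  Swap: [4, 43, 67, 30, 40, 61, 79, 67]

After 1 step: [4, 43, 67, 30, 40, 61, 79, 67]


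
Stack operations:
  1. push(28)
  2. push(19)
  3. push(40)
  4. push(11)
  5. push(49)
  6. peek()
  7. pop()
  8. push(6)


push(28) -> [28]
push(19) -> [28, 19]
push(40) -> [28, 19, 40]
push(11) -> [28, 19, 40, 11]
push(49) -> [28, 19, 40, 11, 49]
peek()->49
pop()->49, [28, 19, 40, 11]
push(6) -> [28, 19, 40, 11, 6]

Final stack: [28, 19, 40, 11, 6]


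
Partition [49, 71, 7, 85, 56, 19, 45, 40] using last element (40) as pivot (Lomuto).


Pivot: 40
  7 <= 40: swap -> [7, 71, 49, 85, 56, 19, 45, 40]
  19 <= 40: swap -> [7, 19, 49, 85, 56, 71, 45, 40]
Place pivot at 2: [7, 19, 40, 85, 56, 71, 45, 49]

Partitioned: [7, 19, 40, 85, 56, 71, 45, 49]


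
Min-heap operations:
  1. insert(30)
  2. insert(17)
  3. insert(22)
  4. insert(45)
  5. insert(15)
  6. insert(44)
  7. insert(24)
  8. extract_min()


insert(30) -> [30]
insert(17) -> [17, 30]
insert(22) -> [17, 30, 22]
insert(45) -> [17, 30, 22, 45]
insert(15) -> [15, 17, 22, 45, 30]
insert(44) -> [15, 17, 22, 45, 30, 44]
insert(24) -> [15, 17, 22, 45, 30, 44, 24]
extract_min()->15, [17, 24, 22, 45, 30, 44]

Final heap: [17, 24, 22, 45, 30, 44]


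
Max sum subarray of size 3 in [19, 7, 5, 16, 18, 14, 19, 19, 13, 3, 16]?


[0:3]: 31
[1:4]: 28
[2:5]: 39
[3:6]: 48
[4:7]: 51
[5:8]: 52
[6:9]: 51
[7:10]: 35
[8:11]: 32

Max: 52 at [5:8]


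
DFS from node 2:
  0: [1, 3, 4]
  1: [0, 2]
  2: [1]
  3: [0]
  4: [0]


Visit 2, push [1]
Visit 1, push [0]
Visit 0, push [4, 3]
Visit 3, push []
Visit 4, push []

DFS order: [2, 1, 0, 3, 4]


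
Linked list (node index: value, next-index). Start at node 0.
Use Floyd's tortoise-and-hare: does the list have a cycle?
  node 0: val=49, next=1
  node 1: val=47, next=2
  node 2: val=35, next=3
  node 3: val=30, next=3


Floyd's tortoise (slow, +1) and hare (fast, +2):
  init: slow=0, fast=0
  step 1: slow=1, fast=2
  step 2: slow=2, fast=3
  step 3: slow=3, fast=3
  slow == fast at node 3: cycle detected

Cycle: yes


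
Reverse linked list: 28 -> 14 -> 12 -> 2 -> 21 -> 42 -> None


Step 1: curr=28, set curr.next=prev(None) | reversed so far: 28
Step 2: curr=14, set curr.next=prev(28) | reversed so far: 14 -> 28
Step 3: curr=12, set curr.next=prev(14) | reversed so far: 12 -> 14 -> 28
Step 4: curr=2, set curr.next=prev(12) | reversed so far: 2 -> 12 -> 14 -> 28
Step 5: curr=21, set curr.next=prev(2) | reversed so far: 21 -> 2 -> 12 -> 14 -> 28
Step 6: curr=42, set curr.next=prev(21) | reversed so far: 42 -> 21 -> 2 -> 12 -> 14 -> 28

42 -> 21 -> 2 -> 12 -> 14 -> 28 -> None


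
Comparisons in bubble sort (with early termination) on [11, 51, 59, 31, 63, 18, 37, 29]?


Algorithm: bubble sort (with early termination)
Input: [11, 51, 59, 31, 63, 18, 37, 29]
Sorted: [11, 18, 29, 31, 37, 51, 59, 63]

27


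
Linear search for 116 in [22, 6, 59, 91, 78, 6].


i=0: 22!=116
i=1: 6!=116
i=2: 59!=116
i=3: 91!=116
i=4: 78!=116
i=5: 6!=116

Not found, 6 comps


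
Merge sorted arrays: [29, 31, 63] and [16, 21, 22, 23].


Take 16 from B
Take 21 from B
Take 22 from B
Take 23 from B

Merged: [16, 21, 22, 23, 29, 31, 63]


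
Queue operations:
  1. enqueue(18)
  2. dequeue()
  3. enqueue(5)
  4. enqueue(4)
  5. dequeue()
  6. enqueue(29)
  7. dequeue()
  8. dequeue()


enqueue(18) -> [18]
dequeue()->18, []
enqueue(5) -> [5]
enqueue(4) -> [5, 4]
dequeue()->5, [4]
enqueue(29) -> [4, 29]
dequeue()->4, [29]
dequeue()->29, []

Final queue: []


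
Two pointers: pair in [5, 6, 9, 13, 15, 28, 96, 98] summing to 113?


lo=0(5)+hi=7(98)=103
lo=1(6)+hi=7(98)=104
lo=2(9)+hi=7(98)=107
lo=3(13)+hi=7(98)=111
lo=4(15)+hi=7(98)=113

Yes: 15+98=113


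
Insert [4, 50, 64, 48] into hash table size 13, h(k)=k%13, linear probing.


Insert 4: h=4 -> slot 4
Insert 50: h=11 -> slot 11
Insert 64: h=12 -> slot 12
Insert 48: h=9 -> slot 9

Table: [None, None, None, None, 4, None, None, None, None, 48, None, 50, 64]


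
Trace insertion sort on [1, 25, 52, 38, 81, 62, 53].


Initial: [1, 25, 52, 38, 81, 62, 53]
Insert 25: [1, 25, 52, 38, 81, 62, 53]
Insert 52: [1, 25, 52, 38, 81, 62, 53]
Insert 38: [1, 25, 38, 52, 81, 62, 53]
Insert 81: [1, 25, 38, 52, 81, 62, 53]
Insert 62: [1, 25, 38, 52, 62, 81, 53]
Insert 53: [1, 25, 38, 52, 53, 62, 81]

Sorted: [1, 25, 38, 52, 53, 62, 81]


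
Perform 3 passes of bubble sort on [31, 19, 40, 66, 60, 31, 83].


Initial: [31, 19, 40, 66, 60, 31, 83]
Pass 1: [19, 31, 40, 60, 31, 66, 83] (3 swaps)
Pass 2: [19, 31, 40, 31, 60, 66, 83] (1 swaps)
Pass 3: [19, 31, 31, 40, 60, 66, 83] (1 swaps)

After 3 passes: [19, 31, 31, 40, 60, 66, 83]


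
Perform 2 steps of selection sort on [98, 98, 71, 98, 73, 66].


Initial: [98, 98, 71, 98, 73, 66]
Step 1: min=66 at 5
  Swap: [66, 98, 71, 98, 73, 98]
Step 2: min=71 at 2
  Swap: [66, 71, 98, 98, 73, 98]

After 2 steps: [66, 71, 98, 98, 73, 98]


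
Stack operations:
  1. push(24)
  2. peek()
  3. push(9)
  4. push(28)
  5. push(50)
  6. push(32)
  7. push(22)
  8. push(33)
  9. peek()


push(24) -> [24]
peek()->24
push(9) -> [24, 9]
push(28) -> [24, 9, 28]
push(50) -> [24, 9, 28, 50]
push(32) -> [24, 9, 28, 50, 32]
push(22) -> [24, 9, 28, 50, 32, 22]
push(33) -> [24, 9, 28, 50, 32, 22, 33]
peek()->33

Final stack: [24, 9, 28, 50, 32, 22, 33]


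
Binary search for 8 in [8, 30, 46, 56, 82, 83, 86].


Step 1: lo=0, hi=6, mid=3, val=56
Step 2: lo=0, hi=2, mid=1, val=30
Step 3: lo=0, hi=0, mid=0, val=8

Found at index 0


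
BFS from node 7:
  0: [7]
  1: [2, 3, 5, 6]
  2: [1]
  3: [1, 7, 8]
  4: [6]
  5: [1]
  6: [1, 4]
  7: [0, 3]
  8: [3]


Visit 7, enqueue [0, 3]
Visit 0, enqueue []
Visit 3, enqueue [1, 8]
Visit 1, enqueue [2, 5, 6]
Visit 8, enqueue []
Visit 2, enqueue []
Visit 5, enqueue []
Visit 6, enqueue [4]
Visit 4, enqueue []

BFS order: [7, 0, 3, 1, 8, 2, 5, 6, 4]


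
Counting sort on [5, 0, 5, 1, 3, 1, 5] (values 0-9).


Input: [5, 0, 5, 1, 3, 1, 5]
Counts: [1, 2, 0, 1, 0, 3, 0, 0, 0, 0]

Sorted: [0, 1, 1, 3, 5, 5, 5]


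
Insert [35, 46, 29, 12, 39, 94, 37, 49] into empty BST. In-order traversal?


Insert 35: root
Insert 46: R from 35
Insert 29: L from 35
Insert 12: L from 35 -> L from 29
Insert 39: R from 35 -> L from 46
Insert 94: R from 35 -> R from 46
Insert 37: R from 35 -> L from 46 -> L from 39
Insert 49: R from 35 -> R from 46 -> L from 94

In-order: [12, 29, 35, 37, 39, 46, 49, 94]


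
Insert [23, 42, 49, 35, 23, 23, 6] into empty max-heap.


Insert 23: [23]
Insert 42: [42, 23]
Insert 49: [49, 23, 42]
Insert 35: [49, 35, 42, 23]
Insert 23: [49, 35, 42, 23, 23]
Insert 23: [49, 35, 42, 23, 23, 23]
Insert 6: [49, 35, 42, 23, 23, 23, 6]

Final heap: [49, 35, 42, 23, 23, 23, 6]


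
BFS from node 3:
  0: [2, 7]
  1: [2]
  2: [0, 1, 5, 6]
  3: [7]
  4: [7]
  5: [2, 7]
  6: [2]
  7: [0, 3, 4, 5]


Visit 3, enqueue [7]
Visit 7, enqueue [0, 4, 5]
Visit 0, enqueue [2]
Visit 4, enqueue []
Visit 5, enqueue []
Visit 2, enqueue [1, 6]
Visit 1, enqueue []
Visit 6, enqueue []

BFS order: [3, 7, 0, 4, 5, 2, 1, 6]


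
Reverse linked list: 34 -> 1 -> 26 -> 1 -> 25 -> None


Step 1: curr=34, set curr.next=prev(None) | reversed so far: 34
Step 2: curr=1, set curr.next=prev(34) | reversed so far: 1 -> 34
Step 3: curr=26, set curr.next=prev(1) | reversed so far: 26 -> 1 -> 34
Step 4: curr=1, set curr.next=prev(26) | reversed so far: 1 -> 26 -> 1 -> 34
Step 5: curr=25, set curr.next=prev(1) | reversed so far: 25 -> 1 -> 26 -> 1 -> 34

25 -> 1 -> 26 -> 1 -> 34 -> None


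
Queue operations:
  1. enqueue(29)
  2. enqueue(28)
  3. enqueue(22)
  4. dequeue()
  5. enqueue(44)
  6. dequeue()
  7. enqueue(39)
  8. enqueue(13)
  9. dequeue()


enqueue(29) -> [29]
enqueue(28) -> [29, 28]
enqueue(22) -> [29, 28, 22]
dequeue()->29, [28, 22]
enqueue(44) -> [28, 22, 44]
dequeue()->28, [22, 44]
enqueue(39) -> [22, 44, 39]
enqueue(13) -> [22, 44, 39, 13]
dequeue()->22, [44, 39, 13]

Final queue: [44, 39, 13]


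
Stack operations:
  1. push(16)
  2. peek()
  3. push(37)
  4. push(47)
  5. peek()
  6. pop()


push(16) -> [16]
peek()->16
push(37) -> [16, 37]
push(47) -> [16, 37, 47]
peek()->47
pop()->47, [16, 37]

Final stack: [16, 37]


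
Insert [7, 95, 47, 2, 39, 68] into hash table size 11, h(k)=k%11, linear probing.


Insert 7: h=7 -> slot 7
Insert 95: h=7, 1 probes -> slot 8
Insert 47: h=3 -> slot 3
Insert 2: h=2 -> slot 2
Insert 39: h=6 -> slot 6
Insert 68: h=2, 2 probes -> slot 4

Table: [None, None, 2, 47, 68, None, 39, 7, 95, None, None]


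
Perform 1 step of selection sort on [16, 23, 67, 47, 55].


Initial: [16, 23, 67, 47, 55]
Step 1: min=16 at 0
  Swap: [16, 23, 67, 47, 55]

After 1 step: [16, 23, 67, 47, 55]


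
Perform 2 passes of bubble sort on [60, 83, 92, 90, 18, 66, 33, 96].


Initial: [60, 83, 92, 90, 18, 66, 33, 96]
Pass 1: [60, 83, 90, 18, 66, 33, 92, 96] (4 swaps)
Pass 2: [60, 83, 18, 66, 33, 90, 92, 96] (3 swaps)

After 2 passes: [60, 83, 18, 66, 33, 90, 92, 96]


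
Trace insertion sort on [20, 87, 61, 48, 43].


Initial: [20, 87, 61, 48, 43]
Insert 87: [20, 87, 61, 48, 43]
Insert 61: [20, 61, 87, 48, 43]
Insert 48: [20, 48, 61, 87, 43]
Insert 43: [20, 43, 48, 61, 87]

Sorted: [20, 43, 48, 61, 87]


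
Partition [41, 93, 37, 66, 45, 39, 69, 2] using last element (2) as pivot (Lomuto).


Pivot: 2
Place pivot at 0: [2, 93, 37, 66, 45, 39, 69, 41]

Partitioned: [2, 93, 37, 66, 45, 39, 69, 41]


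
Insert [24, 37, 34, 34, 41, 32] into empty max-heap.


Insert 24: [24]
Insert 37: [37, 24]
Insert 34: [37, 24, 34]
Insert 34: [37, 34, 34, 24]
Insert 41: [41, 37, 34, 24, 34]
Insert 32: [41, 37, 34, 24, 34, 32]

Final heap: [41, 37, 34, 24, 34, 32]


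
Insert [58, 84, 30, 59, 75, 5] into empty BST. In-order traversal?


Insert 58: root
Insert 84: R from 58
Insert 30: L from 58
Insert 59: R from 58 -> L from 84
Insert 75: R from 58 -> L from 84 -> R from 59
Insert 5: L from 58 -> L from 30

In-order: [5, 30, 58, 59, 75, 84]


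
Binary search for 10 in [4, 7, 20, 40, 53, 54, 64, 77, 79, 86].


Step 1: lo=0, hi=9, mid=4, val=53
Step 2: lo=0, hi=3, mid=1, val=7
Step 3: lo=2, hi=3, mid=2, val=20

Not found


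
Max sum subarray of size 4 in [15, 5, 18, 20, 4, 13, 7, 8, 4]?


[0:4]: 58
[1:5]: 47
[2:6]: 55
[3:7]: 44
[4:8]: 32
[5:9]: 32

Max: 58 at [0:4]


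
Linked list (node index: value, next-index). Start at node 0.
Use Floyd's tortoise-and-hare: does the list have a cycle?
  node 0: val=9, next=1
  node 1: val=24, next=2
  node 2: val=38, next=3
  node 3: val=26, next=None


Floyd's tortoise (slow, +1) and hare (fast, +2):
  init: slow=0, fast=0
  step 1: slow=1, fast=2
  step 2: fast 2->3->None, no cycle

Cycle: no


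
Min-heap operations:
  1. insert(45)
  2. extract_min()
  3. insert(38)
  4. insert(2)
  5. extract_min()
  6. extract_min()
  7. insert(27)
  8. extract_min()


insert(45) -> [45]
extract_min()->45, []
insert(38) -> [38]
insert(2) -> [2, 38]
extract_min()->2, [38]
extract_min()->38, []
insert(27) -> [27]
extract_min()->27, []

Final heap: []


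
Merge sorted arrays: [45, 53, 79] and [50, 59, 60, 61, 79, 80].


Take 45 from A
Take 50 from B
Take 53 from A
Take 59 from B
Take 60 from B
Take 61 from B
Take 79 from A

Merged: [45, 50, 53, 59, 60, 61, 79, 79, 80]


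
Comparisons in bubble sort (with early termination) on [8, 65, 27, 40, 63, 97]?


Algorithm: bubble sort (with early termination)
Input: [8, 65, 27, 40, 63, 97]
Sorted: [8, 27, 40, 63, 65, 97]

9


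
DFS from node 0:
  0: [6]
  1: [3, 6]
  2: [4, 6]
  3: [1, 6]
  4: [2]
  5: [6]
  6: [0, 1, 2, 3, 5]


Visit 0, push [6]
Visit 6, push [5, 3, 2, 1]
Visit 1, push [3]
Visit 3, push []
Visit 2, push [4]
Visit 4, push []
Visit 5, push []

DFS order: [0, 6, 1, 3, 2, 4, 5]


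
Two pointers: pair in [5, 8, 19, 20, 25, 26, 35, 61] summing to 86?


lo=0(5)+hi=7(61)=66
lo=1(8)+hi=7(61)=69
lo=2(19)+hi=7(61)=80
lo=3(20)+hi=7(61)=81
lo=4(25)+hi=7(61)=86

Yes: 25+61=86


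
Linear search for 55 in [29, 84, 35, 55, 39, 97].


i=0: 29!=55
i=1: 84!=55
i=2: 35!=55
i=3: 55==55 found!

Found at 3, 4 comps


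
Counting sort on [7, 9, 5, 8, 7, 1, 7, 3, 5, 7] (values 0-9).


Input: [7, 9, 5, 8, 7, 1, 7, 3, 5, 7]
Counts: [0, 1, 0, 1, 0, 2, 0, 4, 1, 1]

Sorted: [1, 3, 5, 5, 7, 7, 7, 7, 8, 9]


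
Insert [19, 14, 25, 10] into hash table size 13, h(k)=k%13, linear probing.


Insert 19: h=6 -> slot 6
Insert 14: h=1 -> slot 1
Insert 25: h=12 -> slot 12
Insert 10: h=10 -> slot 10

Table: [None, 14, None, None, None, None, 19, None, None, None, 10, None, 25]


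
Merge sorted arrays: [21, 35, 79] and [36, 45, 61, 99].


Take 21 from A
Take 35 from A
Take 36 from B
Take 45 from B
Take 61 from B
Take 79 from A

Merged: [21, 35, 36, 45, 61, 79, 99]


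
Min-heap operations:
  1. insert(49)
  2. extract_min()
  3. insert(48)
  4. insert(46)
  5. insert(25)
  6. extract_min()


insert(49) -> [49]
extract_min()->49, []
insert(48) -> [48]
insert(46) -> [46, 48]
insert(25) -> [25, 48, 46]
extract_min()->25, [46, 48]

Final heap: [46, 48]


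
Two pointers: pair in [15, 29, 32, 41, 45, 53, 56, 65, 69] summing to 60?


lo=0(15)+hi=8(69)=84
lo=0(15)+hi=7(65)=80
lo=0(15)+hi=6(56)=71
lo=0(15)+hi=5(53)=68
lo=0(15)+hi=4(45)=60

Yes: 15+45=60


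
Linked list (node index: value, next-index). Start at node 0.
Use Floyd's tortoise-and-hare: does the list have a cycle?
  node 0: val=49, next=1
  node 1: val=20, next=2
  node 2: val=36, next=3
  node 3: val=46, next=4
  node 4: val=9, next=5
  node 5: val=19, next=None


Floyd's tortoise (slow, +1) and hare (fast, +2):
  init: slow=0, fast=0
  step 1: slow=1, fast=2
  step 2: slow=2, fast=4
  step 3: fast 4->5->None, no cycle

Cycle: no


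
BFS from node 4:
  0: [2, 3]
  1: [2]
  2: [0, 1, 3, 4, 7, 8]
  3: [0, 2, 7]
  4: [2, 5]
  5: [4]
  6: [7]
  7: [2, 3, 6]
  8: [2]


Visit 4, enqueue [2, 5]
Visit 2, enqueue [0, 1, 3, 7, 8]
Visit 5, enqueue []
Visit 0, enqueue []
Visit 1, enqueue []
Visit 3, enqueue []
Visit 7, enqueue [6]
Visit 8, enqueue []
Visit 6, enqueue []

BFS order: [4, 2, 5, 0, 1, 3, 7, 8, 6]


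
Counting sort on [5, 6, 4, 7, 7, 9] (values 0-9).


Input: [5, 6, 4, 7, 7, 9]
Counts: [0, 0, 0, 0, 1, 1, 1, 2, 0, 1]

Sorted: [4, 5, 6, 7, 7, 9]


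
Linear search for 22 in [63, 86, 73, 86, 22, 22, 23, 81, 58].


i=0: 63!=22
i=1: 86!=22
i=2: 73!=22
i=3: 86!=22
i=4: 22==22 found!

Found at 4, 5 comps


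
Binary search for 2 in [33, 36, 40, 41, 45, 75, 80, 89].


Step 1: lo=0, hi=7, mid=3, val=41
Step 2: lo=0, hi=2, mid=1, val=36
Step 3: lo=0, hi=0, mid=0, val=33

Not found


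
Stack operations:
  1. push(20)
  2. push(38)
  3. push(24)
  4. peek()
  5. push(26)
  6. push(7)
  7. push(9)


push(20) -> [20]
push(38) -> [20, 38]
push(24) -> [20, 38, 24]
peek()->24
push(26) -> [20, 38, 24, 26]
push(7) -> [20, 38, 24, 26, 7]
push(9) -> [20, 38, 24, 26, 7, 9]

Final stack: [20, 38, 24, 26, 7, 9]


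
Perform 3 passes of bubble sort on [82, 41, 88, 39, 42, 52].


Initial: [82, 41, 88, 39, 42, 52]
Pass 1: [41, 82, 39, 42, 52, 88] (4 swaps)
Pass 2: [41, 39, 42, 52, 82, 88] (3 swaps)
Pass 3: [39, 41, 42, 52, 82, 88] (1 swaps)

After 3 passes: [39, 41, 42, 52, 82, 88]


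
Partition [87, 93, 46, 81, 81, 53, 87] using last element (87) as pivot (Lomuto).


Pivot: 87
  87 <= 87: advance i (no swap)
  46 <= 87: swap -> [87, 46, 93, 81, 81, 53, 87]
  81 <= 87: swap -> [87, 46, 81, 93, 81, 53, 87]
  81 <= 87: swap -> [87, 46, 81, 81, 93, 53, 87]
  53 <= 87: swap -> [87, 46, 81, 81, 53, 93, 87]
Place pivot at 5: [87, 46, 81, 81, 53, 87, 93]

Partitioned: [87, 46, 81, 81, 53, 87, 93]


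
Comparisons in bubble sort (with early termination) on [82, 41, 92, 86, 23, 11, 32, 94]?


Algorithm: bubble sort (with early termination)
Input: [82, 41, 92, 86, 23, 11, 32, 94]
Sorted: [11, 23, 32, 41, 82, 86, 92, 94]

27


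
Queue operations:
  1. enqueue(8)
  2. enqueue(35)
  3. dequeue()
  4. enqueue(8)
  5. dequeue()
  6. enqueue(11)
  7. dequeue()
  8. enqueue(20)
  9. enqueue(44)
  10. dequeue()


enqueue(8) -> [8]
enqueue(35) -> [8, 35]
dequeue()->8, [35]
enqueue(8) -> [35, 8]
dequeue()->35, [8]
enqueue(11) -> [8, 11]
dequeue()->8, [11]
enqueue(20) -> [11, 20]
enqueue(44) -> [11, 20, 44]
dequeue()->11, [20, 44]

Final queue: [20, 44]


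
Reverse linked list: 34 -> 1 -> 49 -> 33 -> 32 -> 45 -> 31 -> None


Step 1: curr=34, set curr.next=prev(None) | reversed so far: 34
Step 2: curr=1, set curr.next=prev(34) | reversed so far: 1 -> 34
Step 3: curr=49, set curr.next=prev(1) | reversed so far: 49 -> 1 -> 34
Step 4: curr=33, set curr.next=prev(49) | reversed so far: 33 -> 49 -> 1 -> 34
Step 5: curr=32, set curr.next=prev(33) | reversed so far: 32 -> 33 -> 49 -> 1 -> 34
Step 6: curr=45, set curr.next=prev(32) | reversed so far: 45 -> 32 -> 33 -> 49 -> 1 -> 34
Step 7: curr=31, set curr.next=prev(45) | reversed so far: 31 -> 45 -> 32 -> 33 -> 49 -> 1 -> 34

31 -> 45 -> 32 -> 33 -> 49 -> 1 -> 34 -> None


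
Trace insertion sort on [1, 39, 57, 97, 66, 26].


Initial: [1, 39, 57, 97, 66, 26]
Insert 39: [1, 39, 57, 97, 66, 26]
Insert 57: [1, 39, 57, 97, 66, 26]
Insert 97: [1, 39, 57, 97, 66, 26]
Insert 66: [1, 39, 57, 66, 97, 26]
Insert 26: [1, 26, 39, 57, 66, 97]

Sorted: [1, 26, 39, 57, 66, 97]


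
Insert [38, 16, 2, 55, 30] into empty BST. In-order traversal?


Insert 38: root
Insert 16: L from 38
Insert 2: L from 38 -> L from 16
Insert 55: R from 38
Insert 30: L from 38 -> R from 16

In-order: [2, 16, 30, 38, 55]


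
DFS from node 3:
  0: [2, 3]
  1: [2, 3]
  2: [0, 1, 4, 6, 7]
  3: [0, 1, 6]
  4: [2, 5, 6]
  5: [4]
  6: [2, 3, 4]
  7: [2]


Visit 3, push [6, 1, 0]
Visit 0, push [2]
Visit 2, push [7, 6, 4, 1]
Visit 1, push []
Visit 4, push [6, 5]
Visit 5, push []
Visit 6, push []
Visit 7, push []

DFS order: [3, 0, 2, 1, 4, 5, 6, 7]


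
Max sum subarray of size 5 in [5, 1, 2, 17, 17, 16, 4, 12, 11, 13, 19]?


[0:5]: 42
[1:6]: 53
[2:7]: 56
[3:8]: 66
[4:9]: 60
[5:10]: 56
[6:11]: 59

Max: 66 at [3:8]


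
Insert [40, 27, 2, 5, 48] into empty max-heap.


Insert 40: [40]
Insert 27: [40, 27]
Insert 2: [40, 27, 2]
Insert 5: [40, 27, 2, 5]
Insert 48: [48, 40, 2, 5, 27]

Final heap: [48, 40, 2, 5, 27]


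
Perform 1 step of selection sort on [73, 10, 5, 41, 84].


Initial: [73, 10, 5, 41, 84]
Step 1: min=5 at 2
  Swap: [5, 10, 73, 41, 84]

After 1 step: [5, 10, 73, 41, 84]


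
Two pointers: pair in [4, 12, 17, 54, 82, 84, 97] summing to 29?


lo=0(4)+hi=6(97)=101
lo=0(4)+hi=5(84)=88
lo=0(4)+hi=4(82)=86
lo=0(4)+hi=3(54)=58
lo=0(4)+hi=2(17)=21
lo=1(12)+hi=2(17)=29

Yes: 12+17=29


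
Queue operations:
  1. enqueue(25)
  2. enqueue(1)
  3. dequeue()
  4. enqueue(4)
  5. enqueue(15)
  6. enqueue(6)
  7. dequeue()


enqueue(25) -> [25]
enqueue(1) -> [25, 1]
dequeue()->25, [1]
enqueue(4) -> [1, 4]
enqueue(15) -> [1, 4, 15]
enqueue(6) -> [1, 4, 15, 6]
dequeue()->1, [4, 15, 6]

Final queue: [4, 15, 6]


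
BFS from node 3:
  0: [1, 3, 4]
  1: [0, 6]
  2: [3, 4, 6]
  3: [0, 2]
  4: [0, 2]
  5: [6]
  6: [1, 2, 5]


Visit 3, enqueue [0, 2]
Visit 0, enqueue [1, 4]
Visit 2, enqueue [6]
Visit 1, enqueue []
Visit 4, enqueue []
Visit 6, enqueue [5]
Visit 5, enqueue []

BFS order: [3, 0, 2, 1, 4, 6, 5]


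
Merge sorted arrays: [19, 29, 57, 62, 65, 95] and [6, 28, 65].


Take 6 from B
Take 19 from A
Take 28 from B
Take 29 from A
Take 57 from A
Take 62 from A
Take 65 from A
Take 65 from B

Merged: [6, 19, 28, 29, 57, 62, 65, 65, 95]


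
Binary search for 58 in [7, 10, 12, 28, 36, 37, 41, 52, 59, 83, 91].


Step 1: lo=0, hi=10, mid=5, val=37
Step 2: lo=6, hi=10, mid=8, val=59
Step 3: lo=6, hi=7, mid=6, val=41
Step 4: lo=7, hi=7, mid=7, val=52

Not found


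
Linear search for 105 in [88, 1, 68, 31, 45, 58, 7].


i=0: 88!=105
i=1: 1!=105
i=2: 68!=105
i=3: 31!=105
i=4: 45!=105
i=5: 58!=105
i=6: 7!=105

Not found, 7 comps


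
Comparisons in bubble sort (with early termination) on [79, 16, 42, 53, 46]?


Algorithm: bubble sort (with early termination)
Input: [79, 16, 42, 53, 46]
Sorted: [16, 42, 46, 53, 79]

9


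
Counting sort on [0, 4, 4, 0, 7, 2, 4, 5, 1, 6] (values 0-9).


Input: [0, 4, 4, 0, 7, 2, 4, 5, 1, 6]
Counts: [2, 1, 1, 0, 3, 1, 1, 1, 0, 0]

Sorted: [0, 0, 1, 2, 4, 4, 4, 5, 6, 7]


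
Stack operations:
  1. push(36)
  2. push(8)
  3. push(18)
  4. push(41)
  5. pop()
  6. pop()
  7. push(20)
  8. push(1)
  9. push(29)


push(36) -> [36]
push(8) -> [36, 8]
push(18) -> [36, 8, 18]
push(41) -> [36, 8, 18, 41]
pop()->41, [36, 8, 18]
pop()->18, [36, 8]
push(20) -> [36, 8, 20]
push(1) -> [36, 8, 20, 1]
push(29) -> [36, 8, 20, 1, 29]

Final stack: [36, 8, 20, 1, 29]


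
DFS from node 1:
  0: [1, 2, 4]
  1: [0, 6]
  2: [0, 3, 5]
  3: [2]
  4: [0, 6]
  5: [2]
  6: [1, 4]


Visit 1, push [6, 0]
Visit 0, push [4, 2]
Visit 2, push [5, 3]
Visit 3, push []
Visit 5, push []
Visit 4, push [6]
Visit 6, push []

DFS order: [1, 0, 2, 3, 5, 4, 6]


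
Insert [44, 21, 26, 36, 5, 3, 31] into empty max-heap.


Insert 44: [44]
Insert 21: [44, 21]
Insert 26: [44, 21, 26]
Insert 36: [44, 36, 26, 21]
Insert 5: [44, 36, 26, 21, 5]
Insert 3: [44, 36, 26, 21, 5, 3]
Insert 31: [44, 36, 31, 21, 5, 3, 26]

Final heap: [44, 36, 31, 21, 5, 3, 26]


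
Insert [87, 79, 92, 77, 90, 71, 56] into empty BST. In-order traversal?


Insert 87: root
Insert 79: L from 87
Insert 92: R from 87
Insert 77: L from 87 -> L from 79
Insert 90: R from 87 -> L from 92
Insert 71: L from 87 -> L from 79 -> L from 77
Insert 56: L from 87 -> L from 79 -> L from 77 -> L from 71

In-order: [56, 71, 77, 79, 87, 90, 92]


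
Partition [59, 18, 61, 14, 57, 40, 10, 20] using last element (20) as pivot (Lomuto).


Pivot: 20
  18 <= 20: swap -> [18, 59, 61, 14, 57, 40, 10, 20]
  14 <= 20: swap -> [18, 14, 61, 59, 57, 40, 10, 20]
  10 <= 20: swap -> [18, 14, 10, 59, 57, 40, 61, 20]
Place pivot at 3: [18, 14, 10, 20, 57, 40, 61, 59]

Partitioned: [18, 14, 10, 20, 57, 40, 61, 59]


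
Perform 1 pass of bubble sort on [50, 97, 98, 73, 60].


Initial: [50, 97, 98, 73, 60]
Pass 1: [50, 97, 73, 60, 98] (2 swaps)

After 1 pass: [50, 97, 73, 60, 98]


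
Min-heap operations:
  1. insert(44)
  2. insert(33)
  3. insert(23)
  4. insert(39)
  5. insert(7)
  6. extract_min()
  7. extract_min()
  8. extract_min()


insert(44) -> [44]
insert(33) -> [33, 44]
insert(23) -> [23, 44, 33]
insert(39) -> [23, 39, 33, 44]
insert(7) -> [7, 23, 33, 44, 39]
extract_min()->7, [23, 39, 33, 44]
extract_min()->23, [33, 39, 44]
extract_min()->33, [39, 44]

Final heap: [39, 44]


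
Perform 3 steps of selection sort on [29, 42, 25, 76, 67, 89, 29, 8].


Initial: [29, 42, 25, 76, 67, 89, 29, 8]
Step 1: min=8 at 7
  Swap: [8, 42, 25, 76, 67, 89, 29, 29]
Step 2: min=25 at 2
  Swap: [8, 25, 42, 76, 67, 89, 29, 29]
Step 3: min=29 at 6
  Swap: [8, 25, 29, 76, 67, 89, 42, 29]

After 3 steps: [8, 25, 29, 76, 67, 89, 42, 29]


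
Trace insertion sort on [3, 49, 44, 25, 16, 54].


Initial: [3, 49, 44, 25, 16, 54]
Insert 49: [3, 49, 44, 25, 16, 54]
Insert 44: [3, 44, 49, 25, 16, 54]
Insert 25: [3, 25, 44, 49, 16, 54]
Insert 16: [3, 16, 25, 44, 49, 54]
Insert 54: [3, 16, 25, 44, 49, 54]

Sorted: [3, 16, 25, 44, 49, 54]


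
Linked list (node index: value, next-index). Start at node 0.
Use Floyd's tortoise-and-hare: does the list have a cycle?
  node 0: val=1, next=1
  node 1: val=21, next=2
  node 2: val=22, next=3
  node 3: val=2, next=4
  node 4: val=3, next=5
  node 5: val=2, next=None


Floyd's tortoise (slow, +1) and hare (fast, +2):
  init: slow=0, fast=0
  step 1: slow=1, fast=2
  step 2: slow=2, fast=4
  step 3: fast 4->5->None, no cycle

Cycle: no


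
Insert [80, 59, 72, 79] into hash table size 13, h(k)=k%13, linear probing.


Insert 80: h=2 -> slot 2
Insert 59: h=7 -> slot 7
Insert 72: h=7, 1 probes -> slot 8
Insert 79: h=1 -> slot 1

Table: [None, 79, 80, None, None, None, None, 59, 72, None, None, None, None]


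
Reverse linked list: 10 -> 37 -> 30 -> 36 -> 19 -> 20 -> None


Step 1: curr=10, set curr.next=prev(None) | reversed so far: 10
Step 2: curr=37, set curr.next=prev(10) | reversed so far: 37 -> 10
Step 3: curr=30, set curr.next=prev(37) | reversed so far: 30 -> 37 -> 10
Step 4: curr=36, set curr.next=prev(30) | reversed so far: 36 -> 30 -> 37 -> 10
Step 5: curr=19, set curr.next=prev(36) | reversed so far: 19 -> 36 -> 30 -> 37 -> 10
Step 6: curr=20, set curr.next=prev(19) | reversed so far: 20 -> 19 -> 36 -> 30 -> 37 -> 10

20 -> 19 -> 36 -> 30 -> 37 -> 10 -> None


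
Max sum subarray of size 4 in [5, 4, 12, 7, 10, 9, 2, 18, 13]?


[0:4]: 28
[1:5]: 33
[2:6]: 38
[3:7]: 28
[4:8]: 39
[5:9]: 42

Max: 42 at [5:9]


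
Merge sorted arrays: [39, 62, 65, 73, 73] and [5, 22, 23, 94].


Take 5 from B
Take 22 from B
Take 23 from B
Take 39 from A
Take 62 from A
Take 65 from A
Take 73 from A
Take 73 from A

Merged: [5, 22, 23, 39, 62, 65, 73, 73, 94]


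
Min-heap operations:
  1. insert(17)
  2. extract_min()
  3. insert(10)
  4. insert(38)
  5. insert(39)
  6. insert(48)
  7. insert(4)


insert(17) -> [17]
extract_min()->17, []
insert(10) -> [10]
insert(38) -> [10, 38]
insert(39) -> [10, 38, 39]
insert(48) -> [10, 38, 39, 48]
insert(4) -> [4, 10, 39, 48, 38]

Final heap: [4, 10, 39, 48, 38]


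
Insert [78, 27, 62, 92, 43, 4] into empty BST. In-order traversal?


Insert 78: root
Insert 27: L from 78
Insert 62: L from 78 -> R from 27
Insert 92: R from 78
Insert 43: L from 78 -> R from 27 -> L from 62
Insert 4: L from 78 -> L from 27

In-order: [4, 27, 43, 62, 78, 92]


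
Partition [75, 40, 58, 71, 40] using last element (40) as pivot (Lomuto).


Pivot: 40
  40 <= 40: swap -> [40, 75, 58, 71, 40]
Place pivot at 1: [40, 40, 58, 71, 75]

Partitioned: [40, 40, 58, 71, 75]


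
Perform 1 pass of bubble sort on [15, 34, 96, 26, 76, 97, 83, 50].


Initial: [15, 34, 96, 26, 76, 97, 83, 50]
Pass 1: [15, 34, 26, 76, 96, 83, 50, 97] (4 swaps)

After 1 pass: [15, 34, 26, 76, 96, 83, 50, 97]


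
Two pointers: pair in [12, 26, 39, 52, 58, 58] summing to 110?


lo=0(12)+hi=5(58)=70
lo=1(26)+hi=5(58)=84
lo=2(39)+hi=5(58)=97
lo=3(52)+hi=5(58)=110

Yes: 52+58=110


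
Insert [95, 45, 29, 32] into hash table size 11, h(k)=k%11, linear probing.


Insert 95: h=7 -> slot 7
Insert 45: h=1 -> slot 1
Insert 29: h=7, 1 probes -> slot 8
Insert 32: h=10 -> slot 10

Table: [None, 45, None, None, None, None, None, 95, 29, None, 32]


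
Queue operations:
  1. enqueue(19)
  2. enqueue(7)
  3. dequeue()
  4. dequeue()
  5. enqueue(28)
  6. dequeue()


enqueue(19) -> [19]
enqueue(7) -> [19, 7]
dequeue()->19, [7]
dequeue()->7, []
enqueue(28) -> [28]
dequeue()->28, []

Final queue: []


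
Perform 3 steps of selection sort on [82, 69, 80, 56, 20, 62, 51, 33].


Initial: [82, 69, 80, 56, 20, 62, 51, 33]
Step 1: min=20 at 4
  Swap: [20, 69, 80, 56, 82, 62, 51, 33]
Step 2: min=33 at 7
  Swap: [20, 33, 80, 56, 82, 62, 51, 69]
Step 3: min=51 at 6
  Swap: [20, 33, 51, 56, 82, 62, 80, 69]

After 3 steps: [20, 33, 51, 56, 82, 62, 80, 69]
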